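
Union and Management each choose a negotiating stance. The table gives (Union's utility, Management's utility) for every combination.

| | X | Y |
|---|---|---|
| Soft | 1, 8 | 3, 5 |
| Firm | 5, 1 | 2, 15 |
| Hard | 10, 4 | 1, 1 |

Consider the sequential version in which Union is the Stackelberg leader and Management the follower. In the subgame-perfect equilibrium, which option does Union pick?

Hard

Solve by backward induction (Union leads).
- Soft: BR = X, leader payoff 1.
- Firm: BR = Y, leader payoff 2.
- Hard: BR = X, leader payoff 10.
Maximizing over 1, 2, 10, Union chooses Hard. Subgame-perfect outcome: (Hard, X) with payoffs (10, 4).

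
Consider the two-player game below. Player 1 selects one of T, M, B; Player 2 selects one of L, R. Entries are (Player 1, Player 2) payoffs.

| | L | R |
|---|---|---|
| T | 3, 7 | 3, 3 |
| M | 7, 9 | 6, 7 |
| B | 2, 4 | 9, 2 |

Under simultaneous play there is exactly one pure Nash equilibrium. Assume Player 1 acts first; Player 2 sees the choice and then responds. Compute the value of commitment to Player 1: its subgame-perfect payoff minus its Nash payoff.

Solve by backward induction (Player 1 leads).
- T → Player 2 plays L (best of 7, 3); Player 1 gets 3.
- M → Player 2 plays L (best of 9, 7); Player 1 gets 7.
- B → Player 2 plays L (best of 4, 2); Player 1 gets 2.
Player 1's induced payoffs are 3, 7, 2, so Player 1 commits to M. Subgame-perfect outcome: (M, L) with payoffs (7, 9).
Now find the simultaneous Nash equilibrium.
Player 1's best replies: L→M; R→B.
Player 2's best replies: T→L; M→L; B→L.
The unique mutual best reply is (M, L), giving (7, 9).
Player 1's commitment gain: 7 − 7 = 0.

0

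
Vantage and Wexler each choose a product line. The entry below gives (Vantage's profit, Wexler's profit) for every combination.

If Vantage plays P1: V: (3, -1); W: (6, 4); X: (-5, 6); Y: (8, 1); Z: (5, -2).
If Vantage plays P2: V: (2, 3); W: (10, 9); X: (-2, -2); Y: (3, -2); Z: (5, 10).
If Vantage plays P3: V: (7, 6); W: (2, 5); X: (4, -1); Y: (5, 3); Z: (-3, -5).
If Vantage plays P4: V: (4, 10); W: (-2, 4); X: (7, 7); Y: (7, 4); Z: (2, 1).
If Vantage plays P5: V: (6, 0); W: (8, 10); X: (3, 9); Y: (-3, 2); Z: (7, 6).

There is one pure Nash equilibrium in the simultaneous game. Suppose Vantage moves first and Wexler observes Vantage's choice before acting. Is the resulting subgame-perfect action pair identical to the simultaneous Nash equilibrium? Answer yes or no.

Work backward from Wexler's decision.
- P1: Wexler compares -1, 4, 6, 1, -2 and picks X; Vantage would get -5.
- P2: Wexler compares 3, 9, -2, -2, 10 and picks Z; Vantage would get 5.
- P3: Wexler compares 6, 5, -1, 3, -5 and picks V; Vantage would get 7.
- P4: Wexler compares 10, 4, 7, 4, 1 and picks V; Vantage would get 4.
- P5: Wexler compares 0, 10, 9, 2, 6 and picks W; Vantage would get 8.
Vantage's induced payoffs are -5, 5, 7, 4, 8, so Vantage commits to P5. Subgame-perfect outcome: (P5, W) with payoffs (8, 10).
Now find the simultaneous Nash equilibrium.
Vantage's best replies: V→P3; W→P2; X→P4; Y→P1; Z→P5.
Wexler's best replies: P1→X; P2→Z; P3→V; P4→V; P5→W.
The unique mutual best reply is (P3, V), giving (7, 6).
Sequential outcome (P5, W) differs from the Nash profile (P3, V).

no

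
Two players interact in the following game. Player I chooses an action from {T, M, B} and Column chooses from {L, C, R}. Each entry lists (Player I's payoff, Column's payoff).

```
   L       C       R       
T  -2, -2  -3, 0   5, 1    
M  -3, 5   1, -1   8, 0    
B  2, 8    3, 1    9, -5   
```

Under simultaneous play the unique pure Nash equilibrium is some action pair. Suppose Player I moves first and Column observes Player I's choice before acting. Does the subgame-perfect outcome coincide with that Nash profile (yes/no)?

Backward induction with Player I moving first.
- T: Column compares -2, 0, 1 and picks R; Player I would get 5.
- M: Column compares 5, -1, 0 and picks L; Player I would get -3.
- B: Column compares 8, 1, -5 and picks L; Player I would get 2.
Player I's induced payoffs are 5, -3, 2, so Player I commits to T. Subgame-perfect outcome: (T, R) with payoffs (5, 1).
Now find the simultaneous Nash equilibrium.
Player I's best replies: L→B; C→B; R→B.
Column's best replies: T→R; M→L; B→L.
The unique mutual best reply is (B, L), giving (2, 8).
Sequential outcome (T, R) differs from the Nash profile (B, L).

no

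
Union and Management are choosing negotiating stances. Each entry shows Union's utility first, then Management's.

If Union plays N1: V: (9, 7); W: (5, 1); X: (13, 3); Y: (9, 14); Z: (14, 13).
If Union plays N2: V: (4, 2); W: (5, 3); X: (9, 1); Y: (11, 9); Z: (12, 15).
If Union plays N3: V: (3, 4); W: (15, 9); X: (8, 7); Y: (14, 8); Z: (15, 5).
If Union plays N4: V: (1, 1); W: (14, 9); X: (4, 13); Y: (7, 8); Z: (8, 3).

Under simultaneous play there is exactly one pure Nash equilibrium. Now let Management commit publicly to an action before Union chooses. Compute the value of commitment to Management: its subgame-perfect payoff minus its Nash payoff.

0

Union best-responds to each possible Management move:
- V: BR = N1, leader payoff 7.
- W: BR = N3, leader payoff 9.
- X: BR = N1, leader payoff 3.
- Y: BR = N3, leader payoff 8.
- Z: BR = N3, leader payoff 5.
Management's induced payoffs are 7, 9, 3, 8, 5, so Management commits to W. Subgame-perfect outcome: (N3, W) with payoffs (15, 9).
Now find the simultaneous Nash equilibrium.
Union's best replies: V→N1; W→N3; X→N1; Y→N3; Z→N3.
Management's best replies: N1→Y; N2→Z; N3→W; N4→X.
Only (N3, W) has each player best-responding; Nash payoffs (15, 9).
Management's commitment gain: 9 − 9 = 0.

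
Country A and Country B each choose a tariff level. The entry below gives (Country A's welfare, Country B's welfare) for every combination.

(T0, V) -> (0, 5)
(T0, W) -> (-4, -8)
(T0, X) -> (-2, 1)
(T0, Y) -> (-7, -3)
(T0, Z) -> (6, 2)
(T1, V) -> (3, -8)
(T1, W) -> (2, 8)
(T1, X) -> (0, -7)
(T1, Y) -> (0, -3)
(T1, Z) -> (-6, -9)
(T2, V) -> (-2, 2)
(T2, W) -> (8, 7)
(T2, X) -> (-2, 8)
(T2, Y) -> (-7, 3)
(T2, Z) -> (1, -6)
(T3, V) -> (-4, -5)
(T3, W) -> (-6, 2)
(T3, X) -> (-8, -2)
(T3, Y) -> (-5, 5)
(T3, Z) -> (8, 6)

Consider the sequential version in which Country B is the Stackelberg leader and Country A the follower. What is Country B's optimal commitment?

Solve by backward induction (Country B leads).
- V: Country A compares 0, 3, -2, -4 and picks T1; Country B would get -8.
- W: Country A compares -4, 2, 8, -6 and picks T2; Country B would get 7.
- X: Country A compares -2, 0, -2, -8 and picks T1; Country B would get -7.
- Y: Country A compares -7, 0, -7, -5 and picks T1; Country B would get -3.
- Z: Country A compares 6, -6, 1, 8 and picks T3; Country B would get 6.
Maximizing over -8, 7, -7, -3, 6, Country B chooses W. Subgame-perfect outcome: (T2, W) with payoffs (8, 7).

W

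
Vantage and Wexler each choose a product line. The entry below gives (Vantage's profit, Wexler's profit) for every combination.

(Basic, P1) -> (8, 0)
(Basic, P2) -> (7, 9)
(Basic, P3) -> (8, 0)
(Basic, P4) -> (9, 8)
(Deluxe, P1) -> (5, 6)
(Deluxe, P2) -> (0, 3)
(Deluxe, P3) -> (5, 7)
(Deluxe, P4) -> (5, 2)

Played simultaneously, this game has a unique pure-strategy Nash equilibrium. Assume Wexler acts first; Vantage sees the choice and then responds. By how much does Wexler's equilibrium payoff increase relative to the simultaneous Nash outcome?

Work backward from Vantage's decision.
- P1 → Vantage plays Basic (best of 8, 5); Wexler gets 0.
- P2 → Vantage plays Basic (best of 7, 0); Wexler gets 9.
- P3 → Vantage plays Basic (best of 8, 5); Wexler gets 0.
- P4 → Vantage plays Basic (best of 9, 5); Wexler gets 8.
Among 0, 9, 0, 8, the best is 9 at P2. Subgame-perfect outcome: (Basic, P2) with payoffs (7, 9).
Under simultaneous play:
Vantage's best replies: P1→Basic; P2→Basic; P3→Basic; P4→Basic.
Wexler's best replies: Basic→P2; Deluxe→P3.
The unique mutual best reply is (Basic, P2), giving (7, 9).
Wexler's commitment gain: 9 − 9 = 0.

0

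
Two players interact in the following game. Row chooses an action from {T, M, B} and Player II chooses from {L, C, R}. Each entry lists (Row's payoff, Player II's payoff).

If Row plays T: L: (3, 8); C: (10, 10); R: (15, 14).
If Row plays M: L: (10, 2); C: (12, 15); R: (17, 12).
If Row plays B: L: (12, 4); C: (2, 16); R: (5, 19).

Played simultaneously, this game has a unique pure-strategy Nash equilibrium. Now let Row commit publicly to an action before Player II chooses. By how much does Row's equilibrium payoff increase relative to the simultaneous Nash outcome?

3

Backward induction with Row moving first.
- T: BR = R, leader payoff 15.
- M: BR = C, leader payoff 12.
- B: BR = R, leader payoff 5.
Maximizing over 15, 12, 5, Row chooses T. Subgame-perfect outcome: (T, R) with payoffs (15, 14).
Under simultaneous play:
Row's best replies: L→B; C→M; R→M.
Player II's best replies: T→R; M→C; B→R.
Only (M, C) has each player best-responding; Nash payoffs (12, 15).
Row's commitment gain: 15 − 12 = 3.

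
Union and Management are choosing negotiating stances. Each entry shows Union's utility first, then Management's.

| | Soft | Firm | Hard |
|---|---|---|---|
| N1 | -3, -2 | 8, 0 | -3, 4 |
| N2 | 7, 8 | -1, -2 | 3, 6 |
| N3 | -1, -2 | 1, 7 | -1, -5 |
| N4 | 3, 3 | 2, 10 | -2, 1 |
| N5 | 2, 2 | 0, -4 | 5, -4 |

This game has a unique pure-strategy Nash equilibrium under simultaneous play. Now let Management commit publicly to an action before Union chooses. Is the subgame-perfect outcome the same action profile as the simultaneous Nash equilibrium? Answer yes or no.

yes

Backward induction with Management moving first.
- Soft: Union compares -3, 7, -1, 3, 2 and picks N2; Management would get 8.
- Firm: Union compares 8, -1, 1, 2, 0 and picks N1; Management would get 0.
- Hard: Union compares -3, 3, -1, -2, 5 and picks N5; Management would get -4.
Maximizing over 8, 0, -4, Management chooses Soft. Subgame-perfect outcome: (N2, Soft) with payoffs (7, 8).
Now find the simultaneous Nash equilibrium.
Union's best replies: Soft→N2; Firm→N1; Hard→N5.
Management's best replies: N1→Hard; N2→Soft; N3→Firm; N4→Firm; N5→Soft.
The unique mutual best reply is (N2, Soft), giving (7, 8).
Sequential outcome (N2, Soft) coincides with the Nash profile (N2, Soft).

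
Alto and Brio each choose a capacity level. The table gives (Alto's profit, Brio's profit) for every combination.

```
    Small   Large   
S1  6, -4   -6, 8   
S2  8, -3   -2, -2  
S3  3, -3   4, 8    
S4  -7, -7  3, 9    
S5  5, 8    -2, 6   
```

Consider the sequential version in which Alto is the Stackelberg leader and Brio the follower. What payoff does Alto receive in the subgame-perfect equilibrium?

Brio best-responds to each possible Alto move:
- S1: Brio compares -4, 8 and picks Large; Alto would get -6.
- S2: Brio compares -3, -2 and picks Large; Alto would get -2.
- S3: Brio compares -3, 8 and picks Large; Alto would get 4.
- S4: Brio compares -7, 9 and picks Large; Alto would get 3.
- S5: Brio compares 8, 6 and picks Small; Alto would get 5.
Maximizing over -6, -2, 4, 3, 5, Alto chooses S5. Subgame-perfect outcome: (S5, Small) with payoffs (5, 8).

5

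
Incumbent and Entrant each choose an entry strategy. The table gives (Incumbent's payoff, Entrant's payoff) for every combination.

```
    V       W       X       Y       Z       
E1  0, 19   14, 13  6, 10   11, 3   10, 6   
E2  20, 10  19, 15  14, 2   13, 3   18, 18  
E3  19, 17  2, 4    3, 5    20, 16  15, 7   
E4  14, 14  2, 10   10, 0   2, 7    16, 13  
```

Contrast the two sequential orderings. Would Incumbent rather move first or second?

If Incumbent leads: Entrant's best replies are E1→V, E2→Z, E3→V, E4→V; Incumbent's induced payoffs 0, 18, 19, 14; outcome (E3, V), payoffs (19, 17).
If Entrant leads: Incumbent's best replies are V→E2, W→E2, X→E2, Y→E3, Z→E2; Entrant's induced payoffs 10, 15, 2, 16, 18; outcome (E2, Z), payoffs (18, 18).
Incumbent gets 19 moving first and 18 moving second, so Incumbent prefers to move first.

first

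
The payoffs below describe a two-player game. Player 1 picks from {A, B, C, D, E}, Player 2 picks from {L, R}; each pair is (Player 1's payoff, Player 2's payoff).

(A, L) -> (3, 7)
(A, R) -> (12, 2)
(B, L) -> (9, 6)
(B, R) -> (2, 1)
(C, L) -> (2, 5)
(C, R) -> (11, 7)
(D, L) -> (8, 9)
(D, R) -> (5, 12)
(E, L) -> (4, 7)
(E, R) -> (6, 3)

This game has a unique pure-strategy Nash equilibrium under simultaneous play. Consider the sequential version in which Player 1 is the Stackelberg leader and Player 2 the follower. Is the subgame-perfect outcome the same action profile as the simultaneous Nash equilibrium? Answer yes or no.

Backward induction with Player 1 moving first.
- A → Player 2 plays L (best of 7, 2); Player 1 gets 3.
- B → Player 2 plays L (best of 6, 1); Player 1 gets 9.
- C → Player 2 plays R (best of 5, 7); Player 1 gets 11.
- D → Player 2 plays R (best of 9, 12); Player 1 gets 5.
- E → Player 2 plays L (best of 7, 3); Player 1 gets 4.
Maximizing over 3, 9, 11, 5, 4, Player 1 chooses C. Subgame-perfect outcome: (C, R) with payoffs (11, 7).
For the simultaneous game, intersect best replies.
Player 1's best replies: L→B; R→A.
Player 2's best replies: A→L; B→L; C→R; D→R; E→L.
The unique mutual best reply is (B, L), giving (9, 6).
Sequential outcome (C, R) differs from the Nash profile (B, L).

no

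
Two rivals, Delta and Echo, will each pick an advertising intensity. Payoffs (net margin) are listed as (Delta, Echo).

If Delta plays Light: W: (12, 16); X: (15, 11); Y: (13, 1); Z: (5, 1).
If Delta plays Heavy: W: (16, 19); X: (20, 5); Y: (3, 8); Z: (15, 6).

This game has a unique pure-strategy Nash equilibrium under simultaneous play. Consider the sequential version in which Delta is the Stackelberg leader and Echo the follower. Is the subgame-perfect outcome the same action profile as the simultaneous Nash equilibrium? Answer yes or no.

Echo best-responds to each possible Delta move:
- Light: Echo compares 16, 11, 1, 1 and picks W; Delta would get 12.
- Heavy: Echo compares 19, 5, 8, 6 and picks W; Delta would get 16.
Delta's induced payoffs are 12, 16, so Delta commits to Heavy. Subgame-perfect outcome: (Heavy, W) with payoffs (16, 19).
For the simultaneous game, intersect best replies.
Delta's best replies: W→Heavy; X→Heavy; Y→Light; Z→Heavy.
Echo's best replies: Light→W; Heavy→W.
Only (Heavy, W) has each player best-responding; Nash payoffs (16, 19).
Sequential outcome (Heavy, W) coincides with the Nash profile (Heavy, W).

yes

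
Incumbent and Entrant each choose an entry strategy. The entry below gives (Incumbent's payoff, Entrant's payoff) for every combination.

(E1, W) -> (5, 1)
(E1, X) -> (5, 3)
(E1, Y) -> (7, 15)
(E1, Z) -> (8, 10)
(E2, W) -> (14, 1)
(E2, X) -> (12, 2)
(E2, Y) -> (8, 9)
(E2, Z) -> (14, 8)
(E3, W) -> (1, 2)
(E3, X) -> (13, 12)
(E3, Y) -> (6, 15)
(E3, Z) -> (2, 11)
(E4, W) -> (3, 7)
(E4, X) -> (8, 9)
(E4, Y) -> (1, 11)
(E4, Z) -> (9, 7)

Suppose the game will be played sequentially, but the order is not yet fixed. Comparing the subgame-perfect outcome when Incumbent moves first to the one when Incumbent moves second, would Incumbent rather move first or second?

If Incumbent leads: Entrant's best replies are E1→Y, E2→Y, E3→Y, E4→Y; Incumbent's induced payoffs 7, 8, 6, 1; outcome (E2, Y), payoffs (8, 9).
If Entrant leads: Incumbent's best replies are W→E2, X→E3, Y→E2, Z→E2; Entrant's induced payoffs 1, 12, 9, 8; outcome (E3, X), payoffs (13, 12).
Incumbent gets 8 moving first and 13 moving second, so Incumbent prefers to move second.

second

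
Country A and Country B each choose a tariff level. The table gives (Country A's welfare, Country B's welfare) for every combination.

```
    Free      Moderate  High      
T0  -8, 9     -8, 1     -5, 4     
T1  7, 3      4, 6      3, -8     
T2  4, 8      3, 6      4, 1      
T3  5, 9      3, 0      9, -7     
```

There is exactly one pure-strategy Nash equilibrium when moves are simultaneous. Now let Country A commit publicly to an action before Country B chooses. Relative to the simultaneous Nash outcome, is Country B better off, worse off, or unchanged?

better off

Backward induction with Country A moving first.
- T0: Country B compares 9, 1, 4 and picks Free; Country A would get -8.
- T1: Country B compares 3, 6, -8 and picks Moderate; Country A would get 4.
- T2: Country B compares 8, 6, 1 and picks Free; Country A would get 4.
- T3: Country B compares 9, 0, -7 and picks Free; Country A would get 5.
Among -8, 4, 4, 5, the best is 5 at T3. Subgame-perfect outcome: (T3, Free) with payoffs (5, 9).
For the simultaneous game, intersect best replies.
Country A's best replies: Free→T1; Moderate→T1; High→T3.
Country B's best replies: T0→Free; T1→Moderate; T2→Free; T3→Free.
Only (T1, Moderate) has each player best-responding; Nash payoffs (4, 6).
Country B earns 9 sequentially versus 6 at the Nash outcome: better off.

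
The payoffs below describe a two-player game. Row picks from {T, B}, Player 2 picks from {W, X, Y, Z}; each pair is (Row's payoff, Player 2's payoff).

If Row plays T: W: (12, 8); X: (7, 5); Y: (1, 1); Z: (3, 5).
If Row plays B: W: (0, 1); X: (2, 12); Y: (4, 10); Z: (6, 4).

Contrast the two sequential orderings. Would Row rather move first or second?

If Row leads: Player 2's best replies are T→W, B→X; Row's induced payoffs 12, 2; outcome (T, W), payoffs (12, 8).
If Player 2 leads: Row's best replies are W→T, X→T, Y→B, Z→B; Player 2's induced payoffs 8, 5, 10, 4; outcome (B, Y), payoffs (4, 10).
Row gets 12 moving first and 4 moving second, so Row prefers to move first.

first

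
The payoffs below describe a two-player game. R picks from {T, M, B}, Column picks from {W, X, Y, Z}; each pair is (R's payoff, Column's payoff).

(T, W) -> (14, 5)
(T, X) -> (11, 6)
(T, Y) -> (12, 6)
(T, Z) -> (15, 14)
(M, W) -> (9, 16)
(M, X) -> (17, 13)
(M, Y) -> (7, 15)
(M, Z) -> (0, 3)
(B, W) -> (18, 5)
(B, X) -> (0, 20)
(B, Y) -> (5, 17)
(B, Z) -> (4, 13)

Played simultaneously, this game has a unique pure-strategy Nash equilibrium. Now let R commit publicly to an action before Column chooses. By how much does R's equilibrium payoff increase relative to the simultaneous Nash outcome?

0

Column best-responds to each possible R move:
- T: Column compares 5, 6, 6, 14 and picks Z; R would get 15.
- M: Column compares 16, 13, 15, 3 and picks W; R would get 9.
- B: Column compares 5, 20, 17, 13 and picks X; R would get 0.
Among 15, 9, 0, the best is 15 at T. Subgame-perfect outcome: (T, Z) with payoffs (15, 14).
For the simultaneous game, intersect best replies.
R's best replies: W→B; X→M; Y→T; Z→T.
Column's best replies: T→Z; M→W; B→X.
The unique mutual best reply is (T, Z), giving (15, 14).
R's commitment gain: 15 − 15 = 0.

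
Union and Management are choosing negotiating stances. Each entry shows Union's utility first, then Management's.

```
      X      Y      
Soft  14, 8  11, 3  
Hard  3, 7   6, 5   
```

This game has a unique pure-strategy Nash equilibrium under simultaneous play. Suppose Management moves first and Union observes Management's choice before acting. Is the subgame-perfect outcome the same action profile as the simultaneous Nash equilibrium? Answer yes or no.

Backward induction with Management moving first.
- X: BR = Soft, leader payoff 8.
- Y: BR = Soft, leader payoff 3.
Management's induced payoffs are 8, 3, so Management commits to X. Subgame-perfect outcome: (Soft, X) with payoffs (14, 8).
Under simultaneous play:
Union's best replies: X→Soft; Y→Soft.
Management's best replies: Soft→X; Hard→X.
Only (Soft, X) has each player best-responding; Nash payoffs (14, 8).
Sequential outcome (Soft, X) coincides with the Nash profile (Soft, X).

yes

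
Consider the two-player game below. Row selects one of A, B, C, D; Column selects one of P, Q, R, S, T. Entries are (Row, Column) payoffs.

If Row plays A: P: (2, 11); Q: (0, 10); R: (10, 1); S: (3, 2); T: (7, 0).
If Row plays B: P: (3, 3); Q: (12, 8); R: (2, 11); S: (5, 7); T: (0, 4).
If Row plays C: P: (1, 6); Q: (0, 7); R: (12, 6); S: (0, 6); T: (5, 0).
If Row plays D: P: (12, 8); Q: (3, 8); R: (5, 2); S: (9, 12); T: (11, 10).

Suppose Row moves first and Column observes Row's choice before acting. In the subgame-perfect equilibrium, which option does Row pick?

D

Backward induction with Row moving first.
- A → Column plays P (best of 11, 10, 1, 2, 0); Row gets 2.
- B → Column plays R (best of 3, 8, 11, 7, 4); Row gets 2.
- C → Column plays Q (best of 6, 7, 6, 6, 0); Row gets 0.
- D → Column plays S (best of 8, 8, 2, 12, 10); Row gets 9.
Row's induced payoffs are 2, 2, 0, 9, so Row commits to D. Subgame-perfect outcome: (D, S) with payoffs (9, 12).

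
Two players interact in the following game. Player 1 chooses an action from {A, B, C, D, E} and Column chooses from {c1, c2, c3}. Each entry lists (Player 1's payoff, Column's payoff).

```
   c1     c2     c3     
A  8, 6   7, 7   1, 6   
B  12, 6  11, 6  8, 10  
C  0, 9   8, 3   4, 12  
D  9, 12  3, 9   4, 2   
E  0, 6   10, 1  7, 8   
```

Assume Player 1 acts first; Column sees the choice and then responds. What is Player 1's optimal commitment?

D

Solve by backward induction (Player 1 leads).
- A: BR = c2, leader payoff 7.
- B: BR = c3, leader payoff 8.
- C: BR = c3, leader payoff 4.
- D: BR = c1, leader payoff 9.
- E: BR = c3, leader payoff 7.
Player 1's induced payoffs are 7, 8, 4, 9, 7, so Player 1 commits to D. Subgame-perfect outcome: (D, c1) with payoffs (9, 12).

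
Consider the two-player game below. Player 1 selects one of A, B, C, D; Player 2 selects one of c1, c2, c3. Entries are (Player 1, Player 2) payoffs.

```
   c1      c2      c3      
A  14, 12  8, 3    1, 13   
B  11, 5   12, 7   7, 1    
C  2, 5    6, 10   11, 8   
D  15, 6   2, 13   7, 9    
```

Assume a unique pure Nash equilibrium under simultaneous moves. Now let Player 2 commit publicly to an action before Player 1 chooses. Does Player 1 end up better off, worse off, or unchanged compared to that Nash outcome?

Backward induction with Player 2 moving first.
- c1: Player 1 compares 14, 11, 2, 15 and picks D; Player 2 would get 6.
- c2: Player 1 compares 8, 12, 6, 2 and picks B; Player 2 would get 7.
- c3: Player 1 compares 1, 7, 11, 7 and picks C; Player 2 would get 8.
Maximizing over 6, 7, 8, Player 2 chooses c3. Subgame-perfect outcome: (C, c3) with payoffs (11, 8).
For the simultaneous game, intersect best replies.
Player 1's best replies: c1→D; c2→B; c3→C.
Player 2's best replies: A→c3; B→c2; C→c2; D→c2.
The unique mutual best reply is (B, c2), giving (12, 7).
Player 1 earns 11 sequentially versus 12 at the Nash outcome: worse off.

worse off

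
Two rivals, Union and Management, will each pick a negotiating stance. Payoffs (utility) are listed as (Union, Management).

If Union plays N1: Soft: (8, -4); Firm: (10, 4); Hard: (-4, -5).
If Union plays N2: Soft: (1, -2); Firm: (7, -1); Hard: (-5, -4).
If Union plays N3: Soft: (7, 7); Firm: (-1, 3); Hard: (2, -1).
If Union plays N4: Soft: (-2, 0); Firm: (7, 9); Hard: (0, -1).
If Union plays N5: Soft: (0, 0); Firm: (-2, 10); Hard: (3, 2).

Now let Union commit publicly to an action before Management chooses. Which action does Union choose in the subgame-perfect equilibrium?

N1

Work backward from Management's decision.
- N1: BR = Firm, leader payoff 10.
- N2: BR = Firm, leader payoff 7.
- N3: BR = Soft, leader payoff 7.
- N4: BR = Firm, leader payoff 7.
- N5: BR = Firm, leader payoff -2.
Union's induced payoffs are 10, 7, 7, 7, -2, so Union commits to N1. Subgame-perfect outcome: (N1, Firm) with payoffs (10, 4).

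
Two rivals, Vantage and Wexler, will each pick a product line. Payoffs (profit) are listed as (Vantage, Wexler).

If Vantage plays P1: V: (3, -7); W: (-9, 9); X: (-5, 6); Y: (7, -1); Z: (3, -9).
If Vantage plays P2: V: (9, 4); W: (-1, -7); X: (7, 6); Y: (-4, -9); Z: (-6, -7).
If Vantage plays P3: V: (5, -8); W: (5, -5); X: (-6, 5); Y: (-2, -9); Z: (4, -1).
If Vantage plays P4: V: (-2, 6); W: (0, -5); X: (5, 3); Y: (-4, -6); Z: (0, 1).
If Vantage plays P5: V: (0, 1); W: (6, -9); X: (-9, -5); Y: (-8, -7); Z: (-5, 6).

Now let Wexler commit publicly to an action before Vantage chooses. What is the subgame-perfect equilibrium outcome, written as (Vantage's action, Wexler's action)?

(P2, X)

Backward induction with Wexler moving first.
- V: BR = P2, leader payoff 4.
- W: BR = P5, leader payoff -9.
- X: BR = P2, leader payoff 6.
- Y: BR = P1, leader payoff -1.
- Z: BR = P3, leader payoff -1.
Among 4, -9, 6, -1, -1, the best is 6 at X. Subgame-perfect outcome: (P2, X) with payoffs (7, 6).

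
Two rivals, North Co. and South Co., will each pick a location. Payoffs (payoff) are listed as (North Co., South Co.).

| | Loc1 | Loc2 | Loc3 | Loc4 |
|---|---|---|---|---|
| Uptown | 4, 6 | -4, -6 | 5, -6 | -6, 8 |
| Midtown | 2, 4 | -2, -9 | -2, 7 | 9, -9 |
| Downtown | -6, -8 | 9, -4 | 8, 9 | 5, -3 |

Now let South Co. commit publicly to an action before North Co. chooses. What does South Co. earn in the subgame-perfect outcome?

Work backward from North Co.'s decision.
- Loc1: North Co. compares 4, 2, -6 and picks Uptown; South Co. would get 6.
- Loc2: North Co. compares -4, -2, 9 and picks Downtown; South Co. would get -4.
- Loc3: North Co. compares 5, -2, 8 and picks Downtown; South Co. would get 9.
- Loc4: North Co. compares -6, 9, 5 and picks Midtown; South Co. would get -9.
Maximizing over 6, -4, 9, -9, South Co. chooses Loc3. Subgame-perfect outcome: (Downtown, Loc3) with payoffs (8, 9).

9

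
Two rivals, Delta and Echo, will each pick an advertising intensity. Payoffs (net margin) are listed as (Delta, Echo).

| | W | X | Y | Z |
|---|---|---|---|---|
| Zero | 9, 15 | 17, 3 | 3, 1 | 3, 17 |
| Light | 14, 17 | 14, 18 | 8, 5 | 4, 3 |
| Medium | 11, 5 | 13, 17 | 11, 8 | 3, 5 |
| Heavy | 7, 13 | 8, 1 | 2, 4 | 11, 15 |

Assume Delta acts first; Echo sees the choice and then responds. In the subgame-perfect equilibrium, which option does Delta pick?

Backward induction with Delta moving first.
- Zero → Echo plays Z (best of 15, 3, 1, 17); Delta gets 3.
- Light → Echo plays X (best of 17, 18, 5, 3); Delta gets 14.
- Medium → Echo plays X (best of 5, 17, 8, 5); Delta gets 13.
- Heavy → Echo plays Z (best of 13, 1, 4, 15); Delta gets 11.
Among 3, 14, 13, 11, the best is 14 at Light. Subgame-perfect outcome: (Light, X) with payoffs (14, 18).

Light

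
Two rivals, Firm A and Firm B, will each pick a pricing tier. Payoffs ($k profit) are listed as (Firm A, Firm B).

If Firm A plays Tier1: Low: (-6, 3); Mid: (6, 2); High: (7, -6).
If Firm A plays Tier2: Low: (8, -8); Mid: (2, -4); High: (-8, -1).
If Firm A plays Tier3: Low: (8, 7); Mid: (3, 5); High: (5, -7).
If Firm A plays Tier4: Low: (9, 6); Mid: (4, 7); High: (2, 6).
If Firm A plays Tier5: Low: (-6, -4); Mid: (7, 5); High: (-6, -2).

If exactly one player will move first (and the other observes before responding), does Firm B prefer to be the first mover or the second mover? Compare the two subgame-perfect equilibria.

If Firm A leads: Firm B's best replies are Tier1→Low, Tier2→High, Tier3→Low, Tier4→Mid, Tier5→Mid; Firm A's induced payoffs -6, -8, 8, 4, 7; outcome (Tier3, Low), payoffs (8, 7).
If Firm B leads: Firm A's best replies are Low→Tier4, Mid→Tier5, High→Tier1; Firm B's induced payoffs 6, 5, -6; outcome (Tier4, Low), payoffs (9, 6).
Firm B gets 6 moving first and 7 moving second, so Firm B prefers to move second.

second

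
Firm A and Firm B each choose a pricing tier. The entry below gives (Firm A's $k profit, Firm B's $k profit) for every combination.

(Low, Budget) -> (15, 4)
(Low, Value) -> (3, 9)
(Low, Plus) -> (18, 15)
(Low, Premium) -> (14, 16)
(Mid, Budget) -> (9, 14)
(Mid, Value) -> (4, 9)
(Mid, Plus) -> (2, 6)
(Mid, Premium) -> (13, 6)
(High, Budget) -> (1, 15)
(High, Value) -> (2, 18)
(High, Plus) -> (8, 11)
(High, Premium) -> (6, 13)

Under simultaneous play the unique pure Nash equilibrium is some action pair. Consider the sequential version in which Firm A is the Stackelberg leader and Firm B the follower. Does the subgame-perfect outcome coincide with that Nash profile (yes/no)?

yes

Solve by backward induction (Firm A leads).
- Low: BR = Premium, leader payoff 14.
- Mid: BR = Budget, leader payoff 9.
- High: BR = Value, leader payoff 2.
Firm A's induced payoffs are 14, 9, 2, so Firm A commits to Low. Subgame-perfect outcome: (Low, Premium) with payoffs (14, 16).
For the simultaneous game, intersect best replies.
Firm A's best replies: Budget→Low; Value→Mid; Plus→Low; Premium→Low.
Firm B's best replies: Low→Premium; Mid→Budget; High→Value.
Only (Low, Premium) has each player best-responding; Nash payoffs (14, 16).
Sequential outcome (Low, Premium) coincides with the Nash profile (Low, Premium).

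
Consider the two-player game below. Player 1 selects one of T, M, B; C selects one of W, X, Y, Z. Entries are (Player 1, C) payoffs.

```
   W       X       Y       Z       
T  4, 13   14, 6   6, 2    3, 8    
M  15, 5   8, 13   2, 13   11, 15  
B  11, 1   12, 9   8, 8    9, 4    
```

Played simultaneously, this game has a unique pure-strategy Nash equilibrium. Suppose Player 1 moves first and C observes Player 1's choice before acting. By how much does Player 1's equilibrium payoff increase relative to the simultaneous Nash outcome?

1

Backward induction with Player 1 moving first.
- T → C plays W (best of 13, 6, 2, 8); Player 1 gets 4.
- M → C plays Z (best of 5, 13, 13, 15); Player 1 gets 11.
- B → C plays X (best of 1, 9, 8, 4); Player 1 gets 12.
Maximizing over 4, 11, 12, Player 1 chooses B. Subgame-perfect outcome: (B, X) with payoffs (12, 9).
Under simultaneous play:
Player 1's best replies: W→M; X→T; Y→B; Z→M.
C's best replies: T→W; M→Z; B→X.
Only (M, Z) has each player best-responding; Nash payoffs (11, 15).
Player 1's commitment gain: 12 − 11 = 1.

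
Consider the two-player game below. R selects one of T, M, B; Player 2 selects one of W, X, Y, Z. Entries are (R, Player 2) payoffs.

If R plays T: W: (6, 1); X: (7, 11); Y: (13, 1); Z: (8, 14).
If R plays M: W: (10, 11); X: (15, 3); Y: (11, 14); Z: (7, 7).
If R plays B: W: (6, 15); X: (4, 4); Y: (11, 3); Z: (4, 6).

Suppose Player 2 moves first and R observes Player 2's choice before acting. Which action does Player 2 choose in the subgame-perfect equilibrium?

Z

Backward induction with Player 2 moving first.
- W: BR = M, leader payoff 11.
- X: BR = M, leader payoff 3.
- Y: BR = T, leader payoff 1.
- Z: BR = T, leader payoff 14.
Maximizing over 11, 3, 1, 14, Player 2 chooses Z. Subgame-perfect outcome: (T, Z) with payoffs (8, 14).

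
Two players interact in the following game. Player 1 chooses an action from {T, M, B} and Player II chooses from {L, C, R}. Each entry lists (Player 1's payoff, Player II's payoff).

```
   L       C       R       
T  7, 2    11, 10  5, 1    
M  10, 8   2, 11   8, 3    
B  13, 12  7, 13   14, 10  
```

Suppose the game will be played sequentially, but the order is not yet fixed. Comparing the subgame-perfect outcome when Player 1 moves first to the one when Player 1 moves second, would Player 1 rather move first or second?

second

If Player 1 leads: Player II's best replies are T→C, M→C, B→C; Player 1's induced payoffs 11, 2, 7; outcome (T, C), payoffs (11, 10).
If Player II leads: Player 1's best replies are L→B, C→T, R→B; Player II's induced payoffs 12, 10, 10; outcome (B, L), payoffs (13, 12).
Player 1 gets 11 moving first and 13 moving second, so Player 1 prefers to move second.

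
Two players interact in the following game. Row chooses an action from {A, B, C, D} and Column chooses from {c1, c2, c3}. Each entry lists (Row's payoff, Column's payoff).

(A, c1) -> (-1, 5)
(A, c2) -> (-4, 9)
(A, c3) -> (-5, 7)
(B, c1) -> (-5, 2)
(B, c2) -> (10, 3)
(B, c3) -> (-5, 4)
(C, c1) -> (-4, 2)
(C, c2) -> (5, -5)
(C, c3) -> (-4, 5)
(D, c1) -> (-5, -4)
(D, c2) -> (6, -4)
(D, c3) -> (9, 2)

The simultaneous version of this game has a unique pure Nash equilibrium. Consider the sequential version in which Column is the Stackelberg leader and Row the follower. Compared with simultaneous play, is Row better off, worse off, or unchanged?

Solve by backward induction (Column leads).
- c1 → Row plays A (best of -1, -5, -4, -5); Column gets 5.
- c2 → Row plays B (best of -4, 10, 5, 6); Column gets 3.
- c3 → Row plays D (best of -5, -5, -4, 9); Column gets 2.
Among 5, 3, 2, the best is 5 at c1. Subgame-perfect outcome: (A, c1) with payoffs (-1, 5).
Under simultaneous play:
Row's best replies: c1→A; c2→B; c3→D.
Column's best replies: A→c2; B→c3; C→c3; D→c3.
The unique mutual best reply is (D, c3), giving (9, 2).
Row earns -1 sequentially versus 9 at the Nash outcome: worse off.

worse off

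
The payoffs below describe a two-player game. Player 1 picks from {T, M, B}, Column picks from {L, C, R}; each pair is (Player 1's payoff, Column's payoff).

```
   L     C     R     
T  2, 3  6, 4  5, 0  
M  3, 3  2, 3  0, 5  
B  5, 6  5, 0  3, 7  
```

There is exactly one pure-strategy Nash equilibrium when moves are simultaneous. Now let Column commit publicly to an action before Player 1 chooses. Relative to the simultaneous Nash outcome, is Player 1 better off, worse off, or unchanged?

worse off

Player 1 best-responds to each possible Column move:
- L: BR = B, leader payoff 6.
- C: BR = T, leader payoff 4.
- R: BR = T, leader payoff 0.
Column's induced payoffs are 6, 4, 0, so Column commits to L. Subgame-perfect outcome: (B, L) with payoffs (5, 6).
Now find the simultaneous Nash equilibrium.
Player 1's best replies: L→B; C→T; R→T.
Column's best replies: T→C; M→R; B→R.
The unique mutual best reply is (T, C), giving (6, 4).
Player 1 earns 5 sequentially versus 6 at the Nash outcome: worse off.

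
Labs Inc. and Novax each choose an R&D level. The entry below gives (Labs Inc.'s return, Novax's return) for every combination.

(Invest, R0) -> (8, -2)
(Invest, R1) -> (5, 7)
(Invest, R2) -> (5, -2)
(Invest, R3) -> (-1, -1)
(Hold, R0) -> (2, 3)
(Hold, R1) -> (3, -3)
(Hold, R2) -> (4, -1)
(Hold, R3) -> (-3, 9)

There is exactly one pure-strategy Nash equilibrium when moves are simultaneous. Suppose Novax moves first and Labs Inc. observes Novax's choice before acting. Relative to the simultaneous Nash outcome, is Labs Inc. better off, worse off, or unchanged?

unchanged

Work backward from Labs Inc.'s decision.
- R0: BR = Invest, leader payoff -2.
- R1: BR = Invest, leader payoff 7.
- R2: BR = Invest, leader payoff -2.
- R3: BR = Invest, leader payoff -1.
Among -2, 7, -2, -1, the best is 7 at R1. Subgame-perfect outcome: (Invest, R1) with payoffs (5, 7).
Now find the simultaneous Nash equilibrium.
Labs Inc.'s best replies: R0→Invest; R1→Invest; R2→Invest; R3→Invest.
Novax's best replies: Invest→R1; Hold→R3.
Only (Invest, R1) has each player best-responding; Nash payoffs (5, 7).
Labs Inc. earns 5 sequentially versus 5 at the Nash outcome: unchanged.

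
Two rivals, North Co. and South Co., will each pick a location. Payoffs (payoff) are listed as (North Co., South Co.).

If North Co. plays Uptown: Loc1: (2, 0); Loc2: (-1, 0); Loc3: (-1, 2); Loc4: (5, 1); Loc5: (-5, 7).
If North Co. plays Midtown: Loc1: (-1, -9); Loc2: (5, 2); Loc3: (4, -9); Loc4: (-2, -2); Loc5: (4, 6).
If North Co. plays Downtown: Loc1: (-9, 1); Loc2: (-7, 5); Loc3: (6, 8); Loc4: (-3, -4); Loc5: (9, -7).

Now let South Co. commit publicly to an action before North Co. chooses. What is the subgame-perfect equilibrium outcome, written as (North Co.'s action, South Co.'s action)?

Backward induction with South Co. moving first.
- Loc1 → North Co. plays Uptown (best of 2, -1, -9); South Co. gets 0.
- Loc2 → North Co. plays Midtown (best of -1, 5, -7); South Co. gets 2.
- Loc3 → North Co. plays Downtown (best of -1, 4, 6); South Co. gets 8.
- Loc4 → North Co. plays Uptown (best of 5, -2, -3); South Co. gets 1.
- Loc5 → North Co. plays Downtown (best of -5, 4, 9); South Co. gets -7.
Maximizing over 0, 2, 8, 1, -7, South Co. chooses Loc3. Subgame-perfect outcome: (Downtown, Loc3) with payoffs (6, 8).

(Downtown, Loc3)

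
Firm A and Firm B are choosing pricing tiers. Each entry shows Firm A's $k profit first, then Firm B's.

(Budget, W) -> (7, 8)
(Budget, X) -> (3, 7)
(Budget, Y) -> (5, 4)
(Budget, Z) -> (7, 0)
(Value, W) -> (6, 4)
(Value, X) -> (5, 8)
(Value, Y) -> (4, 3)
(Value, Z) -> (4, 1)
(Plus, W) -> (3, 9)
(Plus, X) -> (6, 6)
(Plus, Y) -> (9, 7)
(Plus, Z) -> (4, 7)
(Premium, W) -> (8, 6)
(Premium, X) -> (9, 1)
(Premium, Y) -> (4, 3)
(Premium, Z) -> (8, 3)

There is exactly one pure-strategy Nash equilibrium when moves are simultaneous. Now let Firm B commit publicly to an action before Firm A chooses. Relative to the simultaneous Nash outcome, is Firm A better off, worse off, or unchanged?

Work backward from Firm A's decision.
- W: BR = Premium, leader payoff 6.
- X: BR = Premium, leader payoff 1.
- Y: BR = Plus, leader payoff 7.
- Z: BR = Premium, leader payoff 3.
Maximizing over 6, 1, 7, 3, Firm B chooses Y. Subgame-perfect outcome: (Plus, Y) with payoffs (9, 7).
Under simultaneous play:
Firm A's best replies: W→Premium; X→Premium; Y→Plus; Z→Premium.
Firm B's best replies: Budget→W; Value→X; Plus→W; Premium→W.
Only (Premium, W) has each player best-responding; Nash payoffs (8, 6).
Firm A earns 9 sequentially versus 8 at the Nash outcome: better off.

better off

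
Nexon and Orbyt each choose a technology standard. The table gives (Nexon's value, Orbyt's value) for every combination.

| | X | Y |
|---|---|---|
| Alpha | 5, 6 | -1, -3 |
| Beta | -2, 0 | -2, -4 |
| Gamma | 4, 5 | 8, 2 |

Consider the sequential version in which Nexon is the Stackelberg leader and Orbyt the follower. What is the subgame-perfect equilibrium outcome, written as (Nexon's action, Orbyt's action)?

Solve by backward induction (Nexon leads).
- Alpha: Orbyt compares 6, -3 and picks X; Nexon would get 5.
- Beta: Orbyt compares 0, -4 and picks X; Nexon would get -2.
- Gamma: Orbyt compares 5, 2 and picks X; Nexon would get 4.
Among 5, -2, 4, the best is 5 at Alpha. Subgame-perfect outcome: (Alpha, X) with payoffs (5, 6).

(Alpha, X)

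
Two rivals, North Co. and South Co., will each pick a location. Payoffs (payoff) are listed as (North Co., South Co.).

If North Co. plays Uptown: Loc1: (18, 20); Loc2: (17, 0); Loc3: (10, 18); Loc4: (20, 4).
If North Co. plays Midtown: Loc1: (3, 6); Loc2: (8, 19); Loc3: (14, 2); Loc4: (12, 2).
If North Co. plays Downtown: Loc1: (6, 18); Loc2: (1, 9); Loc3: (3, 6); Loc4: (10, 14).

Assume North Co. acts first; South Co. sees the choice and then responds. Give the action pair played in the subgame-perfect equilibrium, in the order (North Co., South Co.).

Work backward from South Co.'s decision.
- Uptown: BR = Loc1, leader payoff 18.
- Midtown: BR = Loc2, leader payoff 8.
- Downtown: BR = Loc1, leader payoff 6.
Maximizing over 18, 8, 6, North Co. chooses Uptown. Subgame-perfect outcome: (Uptown, Loc1) with payoffs (18, 20).

(Uptown, Loc1)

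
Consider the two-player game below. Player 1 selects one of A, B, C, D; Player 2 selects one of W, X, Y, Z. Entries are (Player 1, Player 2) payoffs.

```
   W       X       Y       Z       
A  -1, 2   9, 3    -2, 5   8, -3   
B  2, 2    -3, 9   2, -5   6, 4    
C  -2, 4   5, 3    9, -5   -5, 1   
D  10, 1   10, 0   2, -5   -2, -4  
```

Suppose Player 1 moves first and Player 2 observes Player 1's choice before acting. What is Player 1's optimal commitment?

D

Solve by backward induction (Player 1 leads).
- A: Player 2 compares 2, 3, 5, -3 and picks Y; Player 1 would get -2.
- B: Player 2 compares 2, 9, -5, 4 and picks X; Player 1 would get -3.
- C: Player 2 compares 4, 3, -5, 1 and picks W; Player 1 would get -2.
- D: Player 2 compares 1, 0, -5, -4 and picks W; Player 1 would get 10.
Player 1's induced payoffs are -2, -3, -2, 10, so Player 1 commits to D. Subgame-perfect outcome: (D, W) with payoffs (10, 1).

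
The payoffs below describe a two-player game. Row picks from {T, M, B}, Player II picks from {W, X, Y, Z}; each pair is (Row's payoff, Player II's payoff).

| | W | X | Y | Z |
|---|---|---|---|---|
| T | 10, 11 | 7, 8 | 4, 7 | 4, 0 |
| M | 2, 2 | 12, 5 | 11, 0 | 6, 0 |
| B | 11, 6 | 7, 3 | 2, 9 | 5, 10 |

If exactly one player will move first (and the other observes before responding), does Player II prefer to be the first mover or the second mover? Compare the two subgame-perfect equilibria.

If Row leads: Player II's best replies are T→W, M→X, B→Z; Row's induced payoffs 10, 12, 5; outcome (M, X), payoffs (12, 5).
If Player II leads: Row's best replies are W→B, X→M, Y→M, Z→M; Player II's induced payoffs 6, 5, 0, 0; outcome (B, W), payoffs (11, 6).
Player II gets 6 moving first and 5 moving second, so Player II prefers to move first.

first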